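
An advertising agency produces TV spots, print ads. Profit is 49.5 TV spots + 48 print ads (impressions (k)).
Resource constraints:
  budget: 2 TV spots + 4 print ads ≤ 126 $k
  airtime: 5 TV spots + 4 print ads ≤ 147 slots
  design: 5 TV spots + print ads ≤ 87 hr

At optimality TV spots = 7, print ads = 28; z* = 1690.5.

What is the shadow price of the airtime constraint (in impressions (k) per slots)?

At the optimum: budget uses 126 of 126 (binding); airtime uses 147 of 147 (binding); design uses 63 of 87 (slack = 24).
Slack constraints have shadow price 0 (complementary slackness).
From A_Bᵀ y = c: 2·y_budget + 5·y_airtime = 49.5; 4·y_budget + 4·y_airtime = 48.
This yields shadow prices y_budget = 3.5, y_airtime = 8.5.
Shadow price of airtime = 8.5.

8.5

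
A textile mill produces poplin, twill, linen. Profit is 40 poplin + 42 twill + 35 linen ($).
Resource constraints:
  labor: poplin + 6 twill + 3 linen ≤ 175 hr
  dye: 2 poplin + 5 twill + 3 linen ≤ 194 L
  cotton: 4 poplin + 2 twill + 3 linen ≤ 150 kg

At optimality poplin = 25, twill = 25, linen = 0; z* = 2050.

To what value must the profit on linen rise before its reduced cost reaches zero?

39

Check each constraint at x*: labor 175/175 (tight); dye 175/194 (slack 19); cotton 150/150 (tight).
Slack constraints have shadow price 0 (complementary slackness).
The binding rows give the dual system: 1·y_labor + 4·y_cotton = 40 and 6·y_labor + 2·y_cotton = 42.
This yields shadow prices y_labor = 4, y_cotton = 9.
linen enters the basis when its profit ≥ yᵀa₃ = 4·3 + 9·3 = 39.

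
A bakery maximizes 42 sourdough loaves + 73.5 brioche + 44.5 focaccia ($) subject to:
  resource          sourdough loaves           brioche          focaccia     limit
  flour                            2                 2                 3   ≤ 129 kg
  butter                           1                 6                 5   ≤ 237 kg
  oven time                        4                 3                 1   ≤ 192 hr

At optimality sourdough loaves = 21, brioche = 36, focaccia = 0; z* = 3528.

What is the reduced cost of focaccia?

Check each constraint at x*: flour 114/129 (slack 15); butter 237/237 (tight); oven time 192/192 (tight).
By complementary slackness, y = 0 for the non-binding constraint.
The binding rows give the dual system: 1·y_butter + 4·y_oven time = 42 and 6·y_butter + 3·y_oven time = 73.5.
This yields shadow prices y_butter = 8, y_oven time = 8.5.
Reduced cost of focaccia: c₃ − yᵀa₃ = 44.5 − (8·5 + 8.5·1) = 44.5 − 48.5 = -4.

-4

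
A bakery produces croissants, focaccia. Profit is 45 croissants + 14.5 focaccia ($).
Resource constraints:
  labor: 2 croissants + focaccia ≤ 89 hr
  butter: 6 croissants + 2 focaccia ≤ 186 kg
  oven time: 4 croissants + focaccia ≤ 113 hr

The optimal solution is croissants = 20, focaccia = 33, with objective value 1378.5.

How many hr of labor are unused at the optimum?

16

labor used = 2·20 + 1·33 = 73; slack = 89 − 73 = 16.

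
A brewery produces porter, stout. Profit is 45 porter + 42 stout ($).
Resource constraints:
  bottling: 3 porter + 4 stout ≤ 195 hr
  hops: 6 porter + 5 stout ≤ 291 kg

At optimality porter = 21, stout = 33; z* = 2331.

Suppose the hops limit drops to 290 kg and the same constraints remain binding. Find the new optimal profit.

Check each constraint at x*: bottling 195/195 (tight); hops 291/291 (tight).
From A_Bᵀ y = c: 3·y_bottling + 6·y_hops = 45; 4·y_bottling + 5·y_hops = 42.
This yields shadow prices y_bottling = 3, y_hops = 6.
Δz = y_hops·Δb = 6 × (-1) = -6, so new z* = 2331 − 6 = 2325.

2325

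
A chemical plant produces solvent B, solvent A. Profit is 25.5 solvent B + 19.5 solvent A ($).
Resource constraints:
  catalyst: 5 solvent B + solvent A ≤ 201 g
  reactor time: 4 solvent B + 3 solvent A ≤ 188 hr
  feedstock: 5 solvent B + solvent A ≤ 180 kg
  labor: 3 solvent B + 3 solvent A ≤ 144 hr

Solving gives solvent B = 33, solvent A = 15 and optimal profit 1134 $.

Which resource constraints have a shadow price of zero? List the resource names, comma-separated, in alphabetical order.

catalyst: 180/201 (slack 21)
reactor time: 177/188 (slack 11)
feedstock: 180/180 (binding)
labor: 144/144 (binding)
By complementary slackness, a constraint with positive slack has shadow price 0 → catalyst, reactor time.

catalyst, reactor time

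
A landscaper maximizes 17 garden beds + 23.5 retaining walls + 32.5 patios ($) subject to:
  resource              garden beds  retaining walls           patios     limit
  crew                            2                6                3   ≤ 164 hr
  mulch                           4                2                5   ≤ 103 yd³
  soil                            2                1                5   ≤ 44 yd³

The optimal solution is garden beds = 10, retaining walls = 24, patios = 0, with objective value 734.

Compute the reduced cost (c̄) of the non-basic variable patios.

Binding: crew and soil. Non-binding: mulch (15 unused).
Since mulch is not tight, its dual is 0.
From A_Bᵀ y = c: 2·y_crew + 2·y_soil = 17; 6·y_crew + 1·y_soil = 23.5.
Solving: y_crew = 3, y_soil = 5.5.
Reduced cost of patios: c₃ − yᵀa₃ = 32.5 − (3·3 + 5.5·5) = 32.5 − 36.5 = -4.

-4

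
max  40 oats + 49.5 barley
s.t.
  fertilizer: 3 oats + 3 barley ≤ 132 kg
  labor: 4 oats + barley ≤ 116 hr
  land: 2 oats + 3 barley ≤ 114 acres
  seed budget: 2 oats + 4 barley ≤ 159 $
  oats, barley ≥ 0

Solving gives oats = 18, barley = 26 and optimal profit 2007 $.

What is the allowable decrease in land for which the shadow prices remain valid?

6

Binding constraints: fertilizer, land. The basis is B = [[3,3],[2,3]] with det 3.
Per unit decrease in land, x* moves by d = (1, -1).
The basis stays optimal until labor becomes binding; allowable decrease = 6 acres.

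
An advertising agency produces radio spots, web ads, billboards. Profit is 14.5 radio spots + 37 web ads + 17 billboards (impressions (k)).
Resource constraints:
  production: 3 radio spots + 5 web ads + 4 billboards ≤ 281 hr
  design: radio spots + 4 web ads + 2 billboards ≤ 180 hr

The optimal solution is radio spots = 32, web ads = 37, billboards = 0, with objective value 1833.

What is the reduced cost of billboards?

-6

Check each constraint at x*: production 281/281 (tight); design 180/180 (tight).
Dual feasibility on the basic columns requires 3·y_production + 1·y_design = 14.5, 5·y_production + 4·y_design = 37.
→ y_production = 3 and y_design = 5.5.
Reduced cost of billboards: c₃ − yᵀa₃ = 17 − (3·4 + 5.5·2) = 17 − 23 = -6.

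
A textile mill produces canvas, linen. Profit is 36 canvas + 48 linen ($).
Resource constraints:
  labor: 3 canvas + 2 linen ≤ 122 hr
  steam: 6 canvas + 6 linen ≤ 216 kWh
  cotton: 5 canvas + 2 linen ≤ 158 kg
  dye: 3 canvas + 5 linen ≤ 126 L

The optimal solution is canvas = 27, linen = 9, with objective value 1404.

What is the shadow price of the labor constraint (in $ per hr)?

At the optimum: labor uses 99 of 122 (slack = 23); steam uses 216 of 216 (binding); cotton uses 153 of 158 (slack = 5); dye uses 126 of 126 (binding).
Slack constraints have shadow price 0 (complementary slackness).
The binding rows give the dual system: 6·y_steam + 3·y_dye = 36 and 6·y_steam + 5·y_dye = 48.
Solving: y_steam = 3, y_dye = 6.
Shadow price of labor = 0.

0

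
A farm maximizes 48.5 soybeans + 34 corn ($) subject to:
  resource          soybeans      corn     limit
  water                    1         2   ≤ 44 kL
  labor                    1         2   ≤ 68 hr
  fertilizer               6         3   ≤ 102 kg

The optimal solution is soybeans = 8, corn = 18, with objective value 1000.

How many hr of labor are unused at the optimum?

labor used = 1·8 + 2·18 = 44; slack = 68 − 44 = 24.

24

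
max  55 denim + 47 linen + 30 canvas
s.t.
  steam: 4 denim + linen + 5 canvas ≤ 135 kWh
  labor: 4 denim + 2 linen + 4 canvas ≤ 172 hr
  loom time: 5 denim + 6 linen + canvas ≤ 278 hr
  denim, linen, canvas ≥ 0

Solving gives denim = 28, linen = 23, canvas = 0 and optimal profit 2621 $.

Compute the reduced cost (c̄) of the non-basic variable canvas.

-2

Binding: steam and loom time. Non-binding: labor (14 unused).
By complementary slackness, y = 0 for the non-binding constraint.
From A_Bᵀ y = c: 4·y_steam + 5·y_loom time = 55; 1·y_steam + 6·y_loom time = 47.
This yields shadow prices y_steam = 5, y_loom time = 7.
Reduced cost of canvas: c₃ − yᵀa₃ = 30 − (5·5 + 7·1) = 30 − 32 = -2.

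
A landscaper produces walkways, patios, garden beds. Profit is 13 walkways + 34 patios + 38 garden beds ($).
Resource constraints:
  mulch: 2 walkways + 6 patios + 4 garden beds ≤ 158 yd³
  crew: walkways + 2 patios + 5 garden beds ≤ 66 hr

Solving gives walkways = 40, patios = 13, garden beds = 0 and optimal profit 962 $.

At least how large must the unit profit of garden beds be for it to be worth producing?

At the optimum: mulch uses 158 of 158 (binding); crew uses 66 of 66 (binding).
From A_Bᵀ y = c: 2·y_mulch + 1·y_crew = 13; 6·y_mulch + 2·y_crew = 34.
→ y_mulch = 4 and y_crew = 5.
garden beds enters the basis when its profit ≥ yᵀa₃ = 4·4 + 5·5 = 41.

41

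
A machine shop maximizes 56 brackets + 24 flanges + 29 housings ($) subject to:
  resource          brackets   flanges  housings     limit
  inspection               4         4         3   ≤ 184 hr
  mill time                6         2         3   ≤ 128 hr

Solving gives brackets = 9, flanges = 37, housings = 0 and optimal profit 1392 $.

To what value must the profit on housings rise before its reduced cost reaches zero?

Check each constraint at x*: inspection 184/184 (tight); mill time 128/128 (tight).
From A_Bᵀ y = c: 4·y_inspection + 6·y_mill time = 56; 4·y_inspection + 2·y_mill time = 24.
This yields shadow prices y_inspection = 2, y_mill time = 8.
housings enters the basis when its profit ≥ yᵀa₃ = 2·3 + 8·3 = 30.

30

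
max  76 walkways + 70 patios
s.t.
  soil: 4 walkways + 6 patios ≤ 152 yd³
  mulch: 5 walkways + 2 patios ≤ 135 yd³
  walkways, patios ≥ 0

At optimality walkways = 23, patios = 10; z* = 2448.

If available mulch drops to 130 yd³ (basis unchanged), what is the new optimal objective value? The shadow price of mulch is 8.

2408

Δb = -5, so new z* = 2448 + (8)·(-5) = 2448 − 40 = 2408.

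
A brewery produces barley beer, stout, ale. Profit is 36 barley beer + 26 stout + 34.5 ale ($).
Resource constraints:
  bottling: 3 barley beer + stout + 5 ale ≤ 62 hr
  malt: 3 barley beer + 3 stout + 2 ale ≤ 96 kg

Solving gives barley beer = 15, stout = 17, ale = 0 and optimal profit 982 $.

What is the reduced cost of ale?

-4.5

At the optimum: bottling uses 62 of 62 (binding); malt uses 96 of 96 (binding).
Dual feasibility on the basic columns requires 3·y_bottling + 3·y_malt = 36, 1·y_bottling + 3·y_malt = 26.
→ y_bottling = 5 and y_malt = 7.
Reduced cost of ale: c₃ − yᵀa₃ = 34.5 − (5·5 + 7·2) = 34.5 − 39 = -4.5.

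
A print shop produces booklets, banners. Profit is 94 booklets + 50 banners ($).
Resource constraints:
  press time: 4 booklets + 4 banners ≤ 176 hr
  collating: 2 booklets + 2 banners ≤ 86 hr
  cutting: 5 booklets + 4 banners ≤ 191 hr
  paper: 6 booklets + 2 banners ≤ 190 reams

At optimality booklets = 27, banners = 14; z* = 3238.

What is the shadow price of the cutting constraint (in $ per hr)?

Check each constraint at x*: press time 164/176 (slack 12); collating 82/86 (slack 4); cutting 191/191 (tight); paper 190/190 (tight).
By complementary slackness, y = 0 for the non-binding constraints.
From A_Bᵀ y = c: 5·y_cutting + 6·y_paper = 94; 4·y_cutting + 2·y_paper = 50.
This yields shadow prices y_cutting = 8, y_paper = 9.
Shadow price of cutting = 8.

8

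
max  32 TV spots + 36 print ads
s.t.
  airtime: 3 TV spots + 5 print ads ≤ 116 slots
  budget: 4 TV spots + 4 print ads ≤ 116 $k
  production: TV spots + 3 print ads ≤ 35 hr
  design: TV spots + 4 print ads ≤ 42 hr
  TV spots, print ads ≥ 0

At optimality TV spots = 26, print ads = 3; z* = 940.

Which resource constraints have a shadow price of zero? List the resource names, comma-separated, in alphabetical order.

airtime, design

airtime: 93/116 (slack 23)
budget: 116/116 (binding)
production: 35/35 (binding)
design: 38/42 (slack 4)
By complementary slackness, a constraint with positive slack has shadow price 0 → airtime, design.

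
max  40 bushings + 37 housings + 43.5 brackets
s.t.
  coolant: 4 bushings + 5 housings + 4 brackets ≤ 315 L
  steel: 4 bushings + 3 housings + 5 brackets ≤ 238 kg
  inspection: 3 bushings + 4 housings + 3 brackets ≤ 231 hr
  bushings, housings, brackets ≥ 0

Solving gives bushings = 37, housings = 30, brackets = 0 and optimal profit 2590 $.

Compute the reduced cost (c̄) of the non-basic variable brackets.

Check each constraint at x*: coolant 298/315 (slack 17); steel 238/238 (tight); inspection 231/231 (tight).
By complementary slackness, y = 0 for the non-binding constraint.
The binding rows give the dual system: 4·y_steel + 3·y_inspection = 40 and 3·y_steel + 4·y_inspection = 37.
Solving: y_steel = 7, y_inspection = 4.
Reduced cost of brackets: c₃ − yᵀa₃ = 43.5 − (7·5 + 4·3) = 43.5 − 47 = -3.5.

-3.5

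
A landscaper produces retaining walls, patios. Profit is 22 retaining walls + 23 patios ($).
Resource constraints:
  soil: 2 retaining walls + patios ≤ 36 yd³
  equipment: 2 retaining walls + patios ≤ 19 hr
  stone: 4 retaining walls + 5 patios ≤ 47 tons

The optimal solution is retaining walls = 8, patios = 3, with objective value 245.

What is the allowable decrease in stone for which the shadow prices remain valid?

9

Binding constraints: equipment, stone. The basis is B = [[2,1],[4,5]] with det 6.
Per unit decrease in stone, x* moves by d = (0.1667, -0.3333).
The basis stays optimal until patios reaches 0; allowable decrease = 9 tons.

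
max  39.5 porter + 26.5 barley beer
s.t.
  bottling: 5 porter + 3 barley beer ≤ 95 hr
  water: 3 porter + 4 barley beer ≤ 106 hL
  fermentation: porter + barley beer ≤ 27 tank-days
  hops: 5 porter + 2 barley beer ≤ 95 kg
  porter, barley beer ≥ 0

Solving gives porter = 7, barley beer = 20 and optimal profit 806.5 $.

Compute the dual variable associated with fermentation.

Check each constraint at x*: bottling 95/95 (tight); water 101/106 (slack 5); fermentation 27/27 (tight); hops 75/95 (slack 20).
Slack constraints have shadow price 0 (complementary slackness).
From A_Bᵀ y = c: 5·y_bottling + 1·y_fermentation = 39.5; 3·y_bottling + 1·y_fermentation = 26.5.
This yields shadow prices y_bottling = 6.5, y_fermentation = 7.
Shadow price of fermentation = 7.

7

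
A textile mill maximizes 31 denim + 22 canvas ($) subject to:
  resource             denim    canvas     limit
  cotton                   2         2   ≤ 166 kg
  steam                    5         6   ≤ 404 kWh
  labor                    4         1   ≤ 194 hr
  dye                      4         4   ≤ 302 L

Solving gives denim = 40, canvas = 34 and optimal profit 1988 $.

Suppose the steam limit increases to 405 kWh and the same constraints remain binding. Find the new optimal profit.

Check each constraint at x*: cotton 148/166 (slack 18); steam 404/404 (tight); labor 194/194 (tight); dye 296/302 (slack 6).
Slack constraints have shadow price 0 (complementary slackness).
Dual feasibility on the basic columns requires 5·y_steam + 4·y_labor = 31, 6·y_steam + 1·y_labor = 22.
→ y_steam = 3 and y_labor = 4.
Δz = y_steam·Δb = 3 × (1) = 3, so new z* = 1988 + 3 = 1991.

1991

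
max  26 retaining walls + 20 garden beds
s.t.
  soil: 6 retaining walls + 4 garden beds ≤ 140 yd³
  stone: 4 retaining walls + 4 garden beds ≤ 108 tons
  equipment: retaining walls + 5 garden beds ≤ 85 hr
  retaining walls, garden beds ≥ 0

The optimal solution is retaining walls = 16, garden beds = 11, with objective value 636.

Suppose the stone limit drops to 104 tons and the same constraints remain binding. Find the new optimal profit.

Binding: soil and stone. Non-binding: equipment (14 unused).
Slack constraints have shadow price 0 (complementary slackness).
The binding rows give the dual system: 6·y_soil + 4·y_stone = 26 and 4·y_soil + 4·y_stone = 20.
→ y_soil = 3 and y_stone = 2.
Δz = y_stone·Δb = 2 × (-4) = -8, so new z* = 636 − 8 = 628.

628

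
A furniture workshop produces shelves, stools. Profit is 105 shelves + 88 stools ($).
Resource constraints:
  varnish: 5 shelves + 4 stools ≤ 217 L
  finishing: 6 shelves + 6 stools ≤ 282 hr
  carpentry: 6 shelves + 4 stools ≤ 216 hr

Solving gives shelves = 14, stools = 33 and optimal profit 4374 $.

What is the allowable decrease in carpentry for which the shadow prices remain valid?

28

Binding constraints: finishing, carpentry. The basis is B = [[6,6],[6,4]] with det -12.
Per unit decrease in carpentry, x* moves by d = (-0.5, 0.5).
The basis stays optimal until shelves reaches 0; allowable decrease = 28 hr.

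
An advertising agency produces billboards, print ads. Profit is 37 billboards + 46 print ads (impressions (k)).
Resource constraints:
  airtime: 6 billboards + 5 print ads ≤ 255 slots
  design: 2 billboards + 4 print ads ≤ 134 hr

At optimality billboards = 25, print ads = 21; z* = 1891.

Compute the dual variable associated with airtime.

Check each constraint at x*: airtime 255/255 (tight); design 134/134 (tight).
The binding rows give the dual system: 6·y_airtime + 2·y_design = 37 and 5·y_airtime + 4·y_design = 46.
→ y_airtime = 4 and y_design = 6.5.
Shadow price of airtime = 4.

4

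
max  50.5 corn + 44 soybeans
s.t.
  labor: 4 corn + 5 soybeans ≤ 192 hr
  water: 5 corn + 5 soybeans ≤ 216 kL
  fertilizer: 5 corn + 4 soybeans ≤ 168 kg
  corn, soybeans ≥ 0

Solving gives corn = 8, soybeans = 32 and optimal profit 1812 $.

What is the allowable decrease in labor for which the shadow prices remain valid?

57.6

Binding constraints: labor, fertilizer. The basis is B = [[4,5],[5,4]] with det -9.
Per unit decrease in labor, x* moves by d = (0.4444, -0.5556).
The basis stays optimal until soybeans reaches 0; allowable decrease = 57.6 hr.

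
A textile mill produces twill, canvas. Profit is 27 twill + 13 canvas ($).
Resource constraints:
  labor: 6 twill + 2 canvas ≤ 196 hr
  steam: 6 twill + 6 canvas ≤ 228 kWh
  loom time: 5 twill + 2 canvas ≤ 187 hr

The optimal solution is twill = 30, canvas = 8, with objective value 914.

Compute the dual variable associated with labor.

3.5

At the optimum: labor uses 196 of 196 (binding); steam uses 228 of 228 (binding); loom time uses 166 of 187 (slack = 21).
Slack constraints have shadow price 0 (complementary slackness).
Dual feasibility on the basic columns requires 6·y_labor + 6·y_steam = 27, 2·y_labor + 6·y_steam = 13.
Solving: y_labor = 3.5, y_steam = 1.
Shadow price of labor = 3.5.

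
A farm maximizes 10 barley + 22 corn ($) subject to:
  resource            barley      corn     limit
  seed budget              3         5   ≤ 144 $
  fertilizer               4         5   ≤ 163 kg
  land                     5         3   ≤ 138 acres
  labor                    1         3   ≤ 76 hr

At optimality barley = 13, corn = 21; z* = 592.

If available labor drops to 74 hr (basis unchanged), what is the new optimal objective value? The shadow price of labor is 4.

584

Δb = -2, so new z* = 592 + (4)·(-2) = 592 − 8 = 584.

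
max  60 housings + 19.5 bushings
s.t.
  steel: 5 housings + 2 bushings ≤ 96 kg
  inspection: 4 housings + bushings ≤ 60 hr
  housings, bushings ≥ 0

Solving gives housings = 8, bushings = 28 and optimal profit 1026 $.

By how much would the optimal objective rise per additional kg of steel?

6

At the optimum: steel uses 96 of 96 (binding); inspection uses 60 of 60 (binding).
Dual feasibility on the basic columns requires 5·y_steel + 4·y_inspection = 60, 2·y_steel + 1·y_inspection = 19.5.
Solving: y_steel = 6, y_inspection = 7.5.
Shadow price of steel = 6.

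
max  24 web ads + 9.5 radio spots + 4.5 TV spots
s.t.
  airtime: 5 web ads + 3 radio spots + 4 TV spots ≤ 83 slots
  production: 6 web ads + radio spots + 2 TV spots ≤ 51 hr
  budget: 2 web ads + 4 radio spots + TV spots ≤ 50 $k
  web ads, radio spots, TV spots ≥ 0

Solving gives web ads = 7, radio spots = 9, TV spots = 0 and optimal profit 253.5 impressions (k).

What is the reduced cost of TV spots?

-4

Check each constraint at x*: airtime 62/83 (slack 21); production 51/51 (tight); budget 50/50 (tight).
Since airtime is not tight, its dual is 0.
Dual feasibility on the basic columns requires 6·y_production + 2·y_budget = 24, 1·y_production + 4·y_budget = 9.5.
→ y_production = 3.5 and y_budget = 1.5.
Reduced cost of TV spots: c₃ − yᵀa₃ = 4.5 − (3.5·2 + 1.5·1) = 4.5 − 8.5 = -4.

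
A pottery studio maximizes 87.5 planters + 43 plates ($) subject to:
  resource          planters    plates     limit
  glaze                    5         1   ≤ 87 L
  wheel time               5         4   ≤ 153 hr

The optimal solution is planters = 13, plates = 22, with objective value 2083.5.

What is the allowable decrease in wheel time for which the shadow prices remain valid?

Binding constraints: glaze, wheel time. The basis is B = [[5,1],[5,4]] with det 15.
Per unit decrease in wheel time, x* moves by d = (0.0667, -0.3333).
The basis stays optimal until plates reaches 0; allowable decrease = 66 hr.

66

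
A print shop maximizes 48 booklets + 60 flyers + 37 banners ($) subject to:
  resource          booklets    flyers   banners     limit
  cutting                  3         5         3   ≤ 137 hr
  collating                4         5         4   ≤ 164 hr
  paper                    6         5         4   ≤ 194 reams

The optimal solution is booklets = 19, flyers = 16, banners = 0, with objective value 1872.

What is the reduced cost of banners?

At the optimum: cutting uses 137 of 137 (binding); collating uses 156 of 164 (slack = 8); paper uses 194 of 194 (binding).
Since collating is not tight, its dual is 0.
The binding rows give the dual system: 3·y_cutting + 6·y_paper = 48 and 5·y_cutting + 5·y_paper = 60.
This yields shadow prices y_cutting = 8, y_paper = 4.
Reduced cost of banners: c₃ − yᵀa₃ = 37 − (8·3 + 4·4) = 37 − 40 = -3.

-3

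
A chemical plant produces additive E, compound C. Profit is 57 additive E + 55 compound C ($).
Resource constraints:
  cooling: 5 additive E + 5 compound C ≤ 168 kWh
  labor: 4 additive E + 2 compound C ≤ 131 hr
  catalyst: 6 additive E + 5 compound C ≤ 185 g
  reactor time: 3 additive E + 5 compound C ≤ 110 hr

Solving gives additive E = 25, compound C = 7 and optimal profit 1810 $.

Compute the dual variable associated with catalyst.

8

Check each constraint at x*: cooling 160/168 (slack 8); labor 114/131 (slack 17); catalyst 185/185 (tight); reactor time 110/110 (tight).
Slack constraints have shadow price 0 (complementary slackness).
The binding rows give the dual system: 6·y_catalyst + 3·y_reactor time = 57 and 5·y_catalyst + 5·y_reactor time = 55.
→ y_catalyst = 8 and y_reactor time = 3.
Shadow price of catalyst = 8.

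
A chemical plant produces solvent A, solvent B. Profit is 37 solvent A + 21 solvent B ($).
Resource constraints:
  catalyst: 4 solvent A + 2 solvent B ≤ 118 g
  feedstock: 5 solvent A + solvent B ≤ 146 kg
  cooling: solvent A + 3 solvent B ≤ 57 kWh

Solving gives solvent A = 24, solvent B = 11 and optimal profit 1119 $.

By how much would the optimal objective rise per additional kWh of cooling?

1

At the optimum: catalyst uses 118 of 118 (binding); feedstock uses 131 of 146 (slack = 15); cooling uses 57 of 57 (binding).
Slack constraints have shadow price 0 (complementary slackness).
The binding rows give the dual system: 4·y_catalyst + 1·y_cooling = 37 and 2·y_catalyst + 3·y_cooling = 21.
This yields shadow prices y_catalyst = 9, y_cooling = 1.
Shadow price of cooling = 1.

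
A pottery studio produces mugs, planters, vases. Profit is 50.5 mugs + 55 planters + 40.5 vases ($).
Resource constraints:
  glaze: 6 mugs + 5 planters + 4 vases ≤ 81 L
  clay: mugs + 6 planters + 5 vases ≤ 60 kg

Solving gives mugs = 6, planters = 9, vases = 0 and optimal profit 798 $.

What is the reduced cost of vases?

-4

Both glaze and clay are binding at x*.
Dual feasibility on the basic columns requires 6·y_glaze + 1·y_clay = 50.5, 5·y_glaze + 6·y_clay = 55.
Solving: y_glaze = 8, y_clay = 2.5.
Reduced cost of vases: c₃ − yᵀa₃ = 40.5 − (8·4 + 2.5·5) = 40.5 − 44.5 = -4.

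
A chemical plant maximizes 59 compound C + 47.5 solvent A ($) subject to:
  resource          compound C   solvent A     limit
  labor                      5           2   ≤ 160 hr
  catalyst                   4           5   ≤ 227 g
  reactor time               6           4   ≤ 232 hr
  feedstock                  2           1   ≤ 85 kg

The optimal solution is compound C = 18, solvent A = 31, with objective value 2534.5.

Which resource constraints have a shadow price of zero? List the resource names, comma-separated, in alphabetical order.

feedstock, labor

labor: 152/160 (slack 8)
catalyst: 227/227 (binding)
reactor time: 232/232 (binding)
feedstock: 67/85 (slack 18)
By complementary slackness, a constraint with positive slack has shadow price 0 → feedstock, labor.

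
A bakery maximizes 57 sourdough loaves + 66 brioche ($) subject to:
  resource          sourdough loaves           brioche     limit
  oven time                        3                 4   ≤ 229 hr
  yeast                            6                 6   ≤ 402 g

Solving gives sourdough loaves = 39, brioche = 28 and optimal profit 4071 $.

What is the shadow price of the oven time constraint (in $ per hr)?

Check each constraint at x*: oven time 229/229 (tight); yeast 402/402 (tight).
From A_Bᵀ y = c: 3·y_oven time + 6·y_yeast = 57; 4·y_oven time + 6·y_yeast = 66.
→ y_oven time = 9 and y_yeast = 5.
Shadow price of oven time = 9.

9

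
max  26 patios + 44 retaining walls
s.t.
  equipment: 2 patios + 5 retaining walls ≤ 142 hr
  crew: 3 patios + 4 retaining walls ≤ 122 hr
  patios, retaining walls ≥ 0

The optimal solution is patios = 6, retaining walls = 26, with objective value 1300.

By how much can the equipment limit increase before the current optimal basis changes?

10.5

Binding constraints: equipment, crew. The basis is B = [[2,5],[3,4]] with det -7.
Per unit increase in equipment, x* moves by d = (-0.5714, 0.4286).
The basis stays optimal until patios reaches 0; allowable increase = 10.5 hr.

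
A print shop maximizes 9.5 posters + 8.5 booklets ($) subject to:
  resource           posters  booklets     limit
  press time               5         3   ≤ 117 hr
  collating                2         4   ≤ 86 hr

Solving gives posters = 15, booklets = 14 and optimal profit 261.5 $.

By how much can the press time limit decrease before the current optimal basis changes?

Binding constraints: press time, collating. The basis is B = [[5,3],[2,4]] with det 14.
Per unit decrease in press time, x* moves by d = (-0.2857, 0.1429).
The basis stays optimal until posters reaches 0; allowable decrease = 52.5 hr.

52.5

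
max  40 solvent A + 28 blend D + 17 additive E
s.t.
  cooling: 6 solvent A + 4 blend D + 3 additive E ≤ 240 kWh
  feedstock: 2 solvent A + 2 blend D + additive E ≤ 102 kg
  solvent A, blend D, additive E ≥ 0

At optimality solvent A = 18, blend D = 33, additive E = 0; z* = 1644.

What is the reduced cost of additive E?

Check each constraint at x*: cooling 240/240 (tight); feedstock 102/102 (tight).
From A_Bᵀ y = c: 6·y_cooling + 2·y_feedstock = 40; 4·y_cooling + 2·y_feedstock = 28.
This yields shadow prices y_cooling = 6, y_feedstock = 2.
Reduced cost of additive E: c₃ − yᵀa₃ = 17 − (6·3 + 2·1) = 17 − 20 = -3.

-3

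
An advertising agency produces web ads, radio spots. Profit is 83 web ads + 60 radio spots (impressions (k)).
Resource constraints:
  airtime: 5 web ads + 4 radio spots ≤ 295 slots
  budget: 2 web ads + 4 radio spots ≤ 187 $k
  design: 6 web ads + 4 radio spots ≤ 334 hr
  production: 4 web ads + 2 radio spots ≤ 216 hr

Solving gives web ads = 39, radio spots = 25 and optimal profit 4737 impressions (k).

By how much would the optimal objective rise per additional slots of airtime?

At the optimum: airtime uses 295 of 295 (binding); budget uses 178 of 187 (slack = 9); design uses 334 of 334 (binding); production uses 206 of 216 (slack = 10).
Since budget, production are not tight, their duals are 0.
From A_Bᵀ y = c: 5·y_airtime + 6·y_design = 83; 4·y_airtime + 4·y_design = 60.
→ y_airtime = 7 and y_design = 8.
Shadow price of airtime = 7.

7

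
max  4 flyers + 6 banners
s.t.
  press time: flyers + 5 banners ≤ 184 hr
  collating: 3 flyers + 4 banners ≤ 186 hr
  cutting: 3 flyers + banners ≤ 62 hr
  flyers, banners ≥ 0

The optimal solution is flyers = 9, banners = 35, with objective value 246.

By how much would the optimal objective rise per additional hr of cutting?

1

Binding: press time and cutting. Non-binding: collating (19 unused).
By complementary slackness, y = 0 for the non-binding constraint.
From A_Bᵀ y = c: 1·y_press time + 3·y_cutting = 4; 5·y_press time + 1·y_cutting = 6.
This yields shadow prices y_press time = 1, y_cutting = 1.
Shadow price of cutting = 1.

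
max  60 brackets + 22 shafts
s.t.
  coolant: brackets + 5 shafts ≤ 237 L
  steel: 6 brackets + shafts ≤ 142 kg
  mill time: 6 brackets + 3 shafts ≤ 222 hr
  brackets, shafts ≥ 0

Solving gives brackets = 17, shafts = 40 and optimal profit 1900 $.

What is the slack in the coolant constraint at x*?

20

coolant used = 1·17 + 5·40 = 217; slack = 237 − 217 = 20.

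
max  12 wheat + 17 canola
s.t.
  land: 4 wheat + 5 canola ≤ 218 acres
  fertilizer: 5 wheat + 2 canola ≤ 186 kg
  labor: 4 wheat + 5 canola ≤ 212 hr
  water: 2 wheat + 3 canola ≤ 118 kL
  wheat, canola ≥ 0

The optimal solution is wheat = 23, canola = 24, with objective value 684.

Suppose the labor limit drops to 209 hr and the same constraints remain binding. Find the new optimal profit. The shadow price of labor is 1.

Δb = -3, so new z* = 684 + (1)·(-3) = 684 − 3 = 681.

681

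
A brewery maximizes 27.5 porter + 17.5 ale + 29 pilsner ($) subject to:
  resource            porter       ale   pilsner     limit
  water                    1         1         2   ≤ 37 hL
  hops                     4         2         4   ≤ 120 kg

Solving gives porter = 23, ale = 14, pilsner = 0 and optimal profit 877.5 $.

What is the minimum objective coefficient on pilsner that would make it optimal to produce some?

Both water and hops are binding at x*.
The binding rows give the dual system: 1·y_water + 4·y_hops = 27.5 and 1·y_water + 2·y_hops = 17.5.
This yields shadow prices y_water = 7.5, y_hops = 5.
pilsner enters the basis when its profit ≥ yᵀa₃ = 7.5·2 + 5·4 = 35.

35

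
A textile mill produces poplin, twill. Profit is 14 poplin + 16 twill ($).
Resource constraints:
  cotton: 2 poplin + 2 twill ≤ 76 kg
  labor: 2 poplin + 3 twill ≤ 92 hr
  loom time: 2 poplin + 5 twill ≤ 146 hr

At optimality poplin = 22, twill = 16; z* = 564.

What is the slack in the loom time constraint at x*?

loom time used = 2·22 + 5·16 = 124; slack = 146 − 124 = 22.

22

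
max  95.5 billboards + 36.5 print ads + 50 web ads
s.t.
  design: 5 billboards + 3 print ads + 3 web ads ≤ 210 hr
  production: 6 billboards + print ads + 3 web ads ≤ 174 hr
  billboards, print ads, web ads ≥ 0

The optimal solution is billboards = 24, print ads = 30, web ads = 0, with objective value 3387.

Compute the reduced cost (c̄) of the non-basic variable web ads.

-2.5

At the optimum: design uses 210 of 210 (binding); production uses 174 of 174 (binding).
Dual feasibility on the basic columns requires 5·y_design + 6·y_production = 95.5, 3·y_design + 1·y_production = 36.5.
This yields shadow prices y_design = 9.5, y_production = 8.
Reduced cost of web ads: c₃ − yᵀa₃ = 50 − (9.5·3 + 8·3) = 50 − 52.5 = -2.5.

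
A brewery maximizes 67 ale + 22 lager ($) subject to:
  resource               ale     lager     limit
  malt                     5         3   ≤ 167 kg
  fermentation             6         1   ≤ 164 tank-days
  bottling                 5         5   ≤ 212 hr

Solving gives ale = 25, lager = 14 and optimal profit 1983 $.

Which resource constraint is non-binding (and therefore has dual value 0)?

malt: 167/167 (binding)
fermentation: 164/164 (binding)
bottling: 195/212 (slack 17)
By complementary slackness, a constraint with positive slack has shadow price 0 → bottling.

bottling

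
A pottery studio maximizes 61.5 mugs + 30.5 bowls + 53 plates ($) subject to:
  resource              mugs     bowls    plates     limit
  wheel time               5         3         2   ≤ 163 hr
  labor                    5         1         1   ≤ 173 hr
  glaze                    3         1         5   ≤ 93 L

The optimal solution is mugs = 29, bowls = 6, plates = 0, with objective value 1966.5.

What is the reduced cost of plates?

At the optimum: wheel time uses 163 of 163 (binding); labor uses 151 of 173 (slack = 22); glaze uses 93 of 93 (binding).
By complementary slackness, y = 0 for the non-binding constraint.
From A_Bᵀ y = c: 5·y_wheel time + 3·y_glaze = 61.5; 3·y_wheel time + 1·y_glaze = 30.5.
This yields shadow prices y_wheel time = 7.5, y_glaze = 8.
Reduced cost of plates: c₃ − yᵀa₃ = 53 − (7.5·2 + 8·5) = 53 − 55 = -2.

-2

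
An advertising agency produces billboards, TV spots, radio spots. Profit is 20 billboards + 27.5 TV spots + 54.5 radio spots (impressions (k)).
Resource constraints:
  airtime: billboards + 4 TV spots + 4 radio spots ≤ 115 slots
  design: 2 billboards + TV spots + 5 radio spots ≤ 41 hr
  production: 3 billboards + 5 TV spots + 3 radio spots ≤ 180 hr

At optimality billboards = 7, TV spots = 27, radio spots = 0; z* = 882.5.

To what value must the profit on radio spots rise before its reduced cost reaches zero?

Binding: airtime and design. Non-binding: production (24 unused).
Since production is not tight, its dual is 0.
The binding rows give the dual system: 1·y_airtime + 2·y_design = 20 and 4·y_airtime + 1·y_design = 27.5.
Solving: y_airtime = 5, y_design = 7.5.
radio spots enters the basis when its profit ≥ yᵀa₃ = 5·4 + 7.5·5 = 57.5.

57.5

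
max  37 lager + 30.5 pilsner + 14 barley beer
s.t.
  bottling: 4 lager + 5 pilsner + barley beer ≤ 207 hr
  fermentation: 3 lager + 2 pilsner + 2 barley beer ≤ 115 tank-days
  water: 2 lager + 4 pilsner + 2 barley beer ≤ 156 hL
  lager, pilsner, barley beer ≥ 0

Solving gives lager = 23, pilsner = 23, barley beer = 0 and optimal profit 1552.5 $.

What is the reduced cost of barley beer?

At the optimum: bottling uses 207 of 207 (binding); fermentation uses 115 of 115 (binding); water uses 138 of 156 (slack = 18).
Since water is not tight, its dual is 0.
From A_Bᵀ y = c: 4·y_bottling + 3·y_fermentation = 37; 5·y_bottling + 2·y_fermentation = 30.5.
Solving: y_bottling = 2.5, y_fermentation = 9.
Reduced cost of barley beer: c₃ − yᵀa₃ = 14 − (2.5·1 + 9·2) = 14 − 20.5 = -6.5.

-6.5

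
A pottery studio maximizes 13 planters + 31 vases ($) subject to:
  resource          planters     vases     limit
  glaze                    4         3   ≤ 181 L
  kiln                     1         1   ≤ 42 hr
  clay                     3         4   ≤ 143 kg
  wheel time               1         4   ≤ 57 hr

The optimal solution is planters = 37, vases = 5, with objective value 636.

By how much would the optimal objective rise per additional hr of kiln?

Check each constraint at x*: glaze 163/181 (slack 18); kiln 42/42 (tight); clay 131/143 (slack 12); wheel time 57/57 (tight).
Slack constraints have shadow price 0 (complementary slackness).
From A_Bᵀ y = c: 1·y_kiln + 1·y_wheel time = 13; 1·y_kiln + 4·y_wheel time = 31.
This yields shadow prices y_kiln = 7, y_wheel time = 6.
Shadow price of kiln = 7.

7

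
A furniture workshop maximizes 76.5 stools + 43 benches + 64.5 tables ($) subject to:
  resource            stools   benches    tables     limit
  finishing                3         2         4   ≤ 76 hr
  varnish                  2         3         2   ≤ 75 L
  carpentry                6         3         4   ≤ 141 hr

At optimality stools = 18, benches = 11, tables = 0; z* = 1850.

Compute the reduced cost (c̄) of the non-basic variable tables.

Check each constraint at x*: finishing 76/76 (tight); varnish 69/75 (slack 6); carpentry 141/141 (tight).
Since varnish is not tight, its dual is 0.
Dual feasibility on the basic columns requires 3·y_finishing + 6·y_carpentry = 76.5, 2·y_finishing + 3·y_carpentry = 43.
→ y_finishing = 9.5 and y_carpentry = 8.
Reduced cost of tables: c₃ − yᵀa₃ = 64.5 − (9.5·4 + 8·4) = 64.5 − 70 = -5.5.

-5.5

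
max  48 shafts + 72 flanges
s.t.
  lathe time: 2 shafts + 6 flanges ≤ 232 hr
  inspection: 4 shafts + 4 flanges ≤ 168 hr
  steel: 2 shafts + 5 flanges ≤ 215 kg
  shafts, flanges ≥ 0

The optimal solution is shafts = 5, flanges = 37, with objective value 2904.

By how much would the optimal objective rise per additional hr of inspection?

9

At the optimum: lathe time uses 232 of 232 (binding); inspection uses 168 of 168 (binding); steel uses 195 of 215 (slack = 20).
Slack constraints have shadow price 0 (complementary slackness).
The binding rows give the dual system: 2·y_lathe time + 4·y_inspection = 48 and 6·y_lathe time + 4·y_inspection = 72.
Solving: y_lathe time = 6, y_inspection = 9.
Shadow price of inspection = 9.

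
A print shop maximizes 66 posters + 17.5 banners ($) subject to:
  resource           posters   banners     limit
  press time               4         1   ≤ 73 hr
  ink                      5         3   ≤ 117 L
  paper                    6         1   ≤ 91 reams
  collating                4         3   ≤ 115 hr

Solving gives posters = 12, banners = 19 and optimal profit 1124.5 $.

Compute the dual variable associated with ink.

Check each constraint at x*: press time 67/73 (slack 6); ink 117/117 (tight); paper 91/91 (tight); collating 105/115 (slack 10).
Slack constraints have shadow price 0 (complementary slackness).
From A_Bᵀ y = c: 5·y_ink + 6·y_paper = 66; 3·y_ink + 1·y_paper = 17.5.
This yields shadow prices y_ink = 3, y_paper = 8.5.
Shadow price of ink = 3.

3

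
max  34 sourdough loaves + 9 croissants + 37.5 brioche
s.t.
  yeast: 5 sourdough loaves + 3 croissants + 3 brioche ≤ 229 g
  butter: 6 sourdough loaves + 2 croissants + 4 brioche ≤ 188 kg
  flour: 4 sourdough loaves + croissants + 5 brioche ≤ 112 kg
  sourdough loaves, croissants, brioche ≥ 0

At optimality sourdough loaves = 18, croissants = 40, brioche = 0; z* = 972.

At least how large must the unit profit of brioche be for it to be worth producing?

Check each constraint at x*: yeast 210/229 (slack 19); butter 188/188 (tight); flour 112/112 (tight).
Slack constraints have shadow price 0 (complementary slackness).
The binding rows give the dual system: 6·y_butter + 4·y_flour = 34 and 2·y_butter + 1·y_flour = 9.
This yields shadow prices y_butter = 1, y_flour = 7.
brioche enters the basis when its profit ≥ yᵀa₃ = 1·4 + 7·5 = 39.

39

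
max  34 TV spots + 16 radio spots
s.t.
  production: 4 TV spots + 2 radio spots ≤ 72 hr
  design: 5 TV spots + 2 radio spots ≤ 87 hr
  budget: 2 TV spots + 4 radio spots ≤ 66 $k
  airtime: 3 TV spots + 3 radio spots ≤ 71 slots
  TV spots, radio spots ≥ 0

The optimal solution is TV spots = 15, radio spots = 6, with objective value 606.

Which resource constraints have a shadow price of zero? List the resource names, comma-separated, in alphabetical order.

airtime, budget

production: 72/72 (binding)
design: 87/87 (binding)
budget: 54/66 (slack 12)
airtime: 63/71 (slack 8)
By complementary slackness, a constraint with positive slack has shadow price 0 → airtime, budget.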